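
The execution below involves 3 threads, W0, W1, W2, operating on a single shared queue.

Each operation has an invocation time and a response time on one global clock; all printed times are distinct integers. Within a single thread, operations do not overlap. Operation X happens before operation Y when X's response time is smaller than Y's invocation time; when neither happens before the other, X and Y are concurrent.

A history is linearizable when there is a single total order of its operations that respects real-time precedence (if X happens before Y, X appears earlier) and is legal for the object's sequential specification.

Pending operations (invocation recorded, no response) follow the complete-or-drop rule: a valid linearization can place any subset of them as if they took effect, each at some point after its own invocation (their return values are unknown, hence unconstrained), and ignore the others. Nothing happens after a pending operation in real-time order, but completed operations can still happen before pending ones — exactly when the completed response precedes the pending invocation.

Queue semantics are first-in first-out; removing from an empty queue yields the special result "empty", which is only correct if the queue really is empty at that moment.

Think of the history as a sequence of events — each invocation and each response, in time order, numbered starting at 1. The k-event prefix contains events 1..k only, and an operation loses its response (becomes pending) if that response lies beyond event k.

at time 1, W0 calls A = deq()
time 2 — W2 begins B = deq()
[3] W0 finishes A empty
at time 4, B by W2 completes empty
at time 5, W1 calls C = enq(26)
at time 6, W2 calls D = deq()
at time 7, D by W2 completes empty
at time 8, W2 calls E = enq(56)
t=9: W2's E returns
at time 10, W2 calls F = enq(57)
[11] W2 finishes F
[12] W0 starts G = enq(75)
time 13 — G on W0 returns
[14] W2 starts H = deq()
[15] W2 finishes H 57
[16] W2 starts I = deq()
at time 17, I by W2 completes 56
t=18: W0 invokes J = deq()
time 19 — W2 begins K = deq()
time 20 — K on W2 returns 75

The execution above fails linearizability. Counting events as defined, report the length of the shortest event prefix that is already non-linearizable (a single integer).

events 1..14 are still linearizable — one witness is A, B, D, C, E, F, G:
after step 1 (A deq() → empty): queue <>
after step 2 (B deq() → empty): queue <>
after step 3 (D deq() → empty): queue <>
after step 4 (C enq(26) (pending, included)): queue <26>
after step 5 (E enq(56)): queue <26,56>
after step 6 (F enq(57)): queue <26,56,57>
after step 7 (G enq(75)): queue <26,56,57,75>
adding event 15 (H responds at 15) leaves no legal real-time order
include/drop combinations of the 1 pending operation (C) were all tried; none helps
for example A, B, D, E, F, G, H (pending dropped) fails at step 7: H deq() → 57 is not legal there
for example B, A, D, E, F, G, H (pending dropped) fails at step 7: H deq() → 57 is not legal there

15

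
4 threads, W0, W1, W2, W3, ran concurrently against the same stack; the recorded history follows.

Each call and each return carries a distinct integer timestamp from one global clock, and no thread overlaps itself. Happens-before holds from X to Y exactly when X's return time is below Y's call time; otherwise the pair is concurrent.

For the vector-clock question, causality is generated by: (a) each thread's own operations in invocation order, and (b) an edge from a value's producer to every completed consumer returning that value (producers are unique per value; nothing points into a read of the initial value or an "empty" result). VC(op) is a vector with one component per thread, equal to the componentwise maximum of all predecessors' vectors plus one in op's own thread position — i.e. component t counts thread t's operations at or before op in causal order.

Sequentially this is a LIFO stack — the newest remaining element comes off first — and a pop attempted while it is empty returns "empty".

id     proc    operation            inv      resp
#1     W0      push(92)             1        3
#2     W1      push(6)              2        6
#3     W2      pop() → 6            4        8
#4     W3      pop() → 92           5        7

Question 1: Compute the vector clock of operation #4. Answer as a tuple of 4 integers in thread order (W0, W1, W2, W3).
Answer: (1, 0, 0, 1)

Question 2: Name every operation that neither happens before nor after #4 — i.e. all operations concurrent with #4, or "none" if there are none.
Answer: #2, #3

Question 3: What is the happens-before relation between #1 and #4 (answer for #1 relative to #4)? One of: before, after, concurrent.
Answer: before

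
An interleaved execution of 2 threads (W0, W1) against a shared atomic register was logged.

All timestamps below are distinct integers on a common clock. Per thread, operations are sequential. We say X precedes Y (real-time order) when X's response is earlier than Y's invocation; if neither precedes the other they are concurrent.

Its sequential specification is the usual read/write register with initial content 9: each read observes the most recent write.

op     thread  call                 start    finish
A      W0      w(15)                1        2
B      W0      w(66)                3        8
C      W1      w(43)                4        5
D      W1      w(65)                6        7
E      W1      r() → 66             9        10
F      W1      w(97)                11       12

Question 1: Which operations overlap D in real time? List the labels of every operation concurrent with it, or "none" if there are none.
Answer: B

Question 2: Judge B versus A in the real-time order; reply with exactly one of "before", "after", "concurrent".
Answer: after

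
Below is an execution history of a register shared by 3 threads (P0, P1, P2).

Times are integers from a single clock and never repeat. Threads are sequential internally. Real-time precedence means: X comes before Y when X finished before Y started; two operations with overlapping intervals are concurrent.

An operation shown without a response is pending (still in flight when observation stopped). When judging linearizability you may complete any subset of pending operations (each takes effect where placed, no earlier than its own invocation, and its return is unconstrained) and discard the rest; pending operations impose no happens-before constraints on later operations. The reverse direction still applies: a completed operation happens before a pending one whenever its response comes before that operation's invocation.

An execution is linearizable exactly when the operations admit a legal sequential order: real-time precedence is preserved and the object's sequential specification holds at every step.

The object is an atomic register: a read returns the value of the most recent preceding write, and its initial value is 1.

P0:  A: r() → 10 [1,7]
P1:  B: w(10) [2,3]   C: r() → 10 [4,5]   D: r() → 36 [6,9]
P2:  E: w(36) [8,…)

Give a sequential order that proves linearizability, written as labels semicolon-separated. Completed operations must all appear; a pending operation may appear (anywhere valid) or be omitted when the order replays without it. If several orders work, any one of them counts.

1. B w(10), leaving value 10
2. A r() → 10, leaving value 10
3. C r() → 10, leaving value 10
4. E w(36) (pending, included), leaving value 36
5. D r() → 36, leaving value 36

B; A; C; E; D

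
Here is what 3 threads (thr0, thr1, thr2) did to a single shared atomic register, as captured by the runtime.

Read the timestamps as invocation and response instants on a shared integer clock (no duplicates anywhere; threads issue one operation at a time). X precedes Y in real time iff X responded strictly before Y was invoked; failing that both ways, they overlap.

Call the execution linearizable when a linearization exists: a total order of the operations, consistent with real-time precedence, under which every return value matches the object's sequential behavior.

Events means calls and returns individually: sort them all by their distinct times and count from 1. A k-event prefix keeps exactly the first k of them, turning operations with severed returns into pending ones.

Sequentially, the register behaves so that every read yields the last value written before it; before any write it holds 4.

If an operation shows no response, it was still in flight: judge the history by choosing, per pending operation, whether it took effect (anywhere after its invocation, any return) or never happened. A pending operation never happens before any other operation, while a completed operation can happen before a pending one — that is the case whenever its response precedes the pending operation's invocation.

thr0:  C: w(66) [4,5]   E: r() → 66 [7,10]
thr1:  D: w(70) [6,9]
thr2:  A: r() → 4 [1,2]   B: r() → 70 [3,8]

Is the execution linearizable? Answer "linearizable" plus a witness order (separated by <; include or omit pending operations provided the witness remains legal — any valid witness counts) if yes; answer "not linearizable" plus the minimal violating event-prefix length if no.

after step 1 (A r() → 4): value 4
after step 2 (C w(66)): value 66
after step 3 (E r() → 66): value 66
after step 4 (D w(70)): value 70
after step 5 (B r() → 70): value 70

linearizable — witness: A < C < E < D < B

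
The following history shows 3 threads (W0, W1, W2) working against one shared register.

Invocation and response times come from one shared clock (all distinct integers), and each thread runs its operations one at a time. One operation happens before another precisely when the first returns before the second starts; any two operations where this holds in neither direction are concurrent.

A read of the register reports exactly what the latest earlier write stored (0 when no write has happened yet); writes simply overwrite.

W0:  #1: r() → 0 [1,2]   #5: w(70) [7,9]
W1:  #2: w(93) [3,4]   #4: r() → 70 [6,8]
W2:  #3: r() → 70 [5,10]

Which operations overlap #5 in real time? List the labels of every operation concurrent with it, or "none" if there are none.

#3, #4

overlap test against #5 [7,9]: concurrent iff the interval meets 7..9
#1 [1,2]: before
#2 [3,4]: before
#3 [5,10]: concurrent
#4 [6,8]: concurrent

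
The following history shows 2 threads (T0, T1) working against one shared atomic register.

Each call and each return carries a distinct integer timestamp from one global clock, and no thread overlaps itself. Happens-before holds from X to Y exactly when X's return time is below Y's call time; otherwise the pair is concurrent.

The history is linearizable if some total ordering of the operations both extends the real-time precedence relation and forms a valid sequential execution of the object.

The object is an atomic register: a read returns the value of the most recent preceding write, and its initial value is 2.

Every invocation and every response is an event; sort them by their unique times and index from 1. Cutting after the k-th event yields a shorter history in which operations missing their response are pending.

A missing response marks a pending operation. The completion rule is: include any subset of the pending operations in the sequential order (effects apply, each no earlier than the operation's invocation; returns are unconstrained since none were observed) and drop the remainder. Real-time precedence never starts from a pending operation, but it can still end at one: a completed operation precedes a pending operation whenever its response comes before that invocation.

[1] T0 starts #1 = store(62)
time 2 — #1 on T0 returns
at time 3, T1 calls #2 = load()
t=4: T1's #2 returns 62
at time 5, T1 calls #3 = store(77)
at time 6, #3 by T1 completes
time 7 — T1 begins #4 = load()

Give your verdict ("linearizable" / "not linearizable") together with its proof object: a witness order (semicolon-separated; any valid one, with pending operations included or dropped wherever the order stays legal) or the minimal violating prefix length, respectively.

linearizable — witness: #1; #2; #3

step 1: #1 store(62) — value 62
step 2: #2 load() → 62 — value 62
step 3: #3 store(77) — value 77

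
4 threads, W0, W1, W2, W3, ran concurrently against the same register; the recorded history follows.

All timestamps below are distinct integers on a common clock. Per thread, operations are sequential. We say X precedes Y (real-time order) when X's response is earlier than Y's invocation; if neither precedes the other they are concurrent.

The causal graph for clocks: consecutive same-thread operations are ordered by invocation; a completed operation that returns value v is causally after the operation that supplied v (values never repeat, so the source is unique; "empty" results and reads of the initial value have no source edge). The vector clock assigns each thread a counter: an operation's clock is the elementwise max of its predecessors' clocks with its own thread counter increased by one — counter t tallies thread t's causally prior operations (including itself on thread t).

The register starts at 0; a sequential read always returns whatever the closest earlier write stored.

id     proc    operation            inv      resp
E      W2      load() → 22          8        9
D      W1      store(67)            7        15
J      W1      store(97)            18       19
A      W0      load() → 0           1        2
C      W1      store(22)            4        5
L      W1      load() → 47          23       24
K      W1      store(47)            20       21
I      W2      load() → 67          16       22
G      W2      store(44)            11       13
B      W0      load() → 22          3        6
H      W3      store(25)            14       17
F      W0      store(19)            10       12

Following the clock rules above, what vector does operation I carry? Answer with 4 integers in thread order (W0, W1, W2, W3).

(0, 2, 3, 0)

invoked at 14, H has no predecessors; its own W3 bump gives (0, 0, 0, 1)
invoked at 4, C has no predecessors; its own W1 bump gives (0, 1, 0, 0)
invoked at 1, A has no predecessors; its own W0 bump gives (1, 0, 0, 0)
merge at E (invoked 8): VC(C)=(0, 1, 0, 0), own-thread bump on W2 → (0, 1, 1, 0)
merge at D (invoked 7): VC(C)=(0, 1, 0, 0), own-thread bump on W1 → (0, 2, 0, 0)
merge at G (invoked 11): VC(E)=(0, 1, 1, 0), own-thread bump on W2 → (0, 1, 2, 0)
merge at J (invoked 18): VC(D)=(0, 2, 0, 0), own-thread bump on W1 → (0, 3, 0, 0)
merge at B (invoked 3): VC(A)=(1, 0, 0, 0), VC(C)=(0, 1, 0, 0), own-thread bump on W0 → (2, 1, 0, 0)
merge at K (invoked 20): VC(J)=(0, 3, 0, 0), own-thread bump on W1 → (0, 4, 0, 0)
merge at F (invoked 10): VC(B)=(2, 1, 0, 0), own-thread bump on W0 → (3, 1, 0, 0)
merge at I (invoked 16): VC(D)=(0, 2, 0, 0), VC(G)=(0, 1, 2, 0), own-thread bump on W2 → (0, 2, 3, 0)
merge at L (invoked 23): VC(K)=(0, 4, 0, 0), own-thread bump on W1 → (0, 5, 0, 0)
target: VC(I) = (0, 2, 3, 0)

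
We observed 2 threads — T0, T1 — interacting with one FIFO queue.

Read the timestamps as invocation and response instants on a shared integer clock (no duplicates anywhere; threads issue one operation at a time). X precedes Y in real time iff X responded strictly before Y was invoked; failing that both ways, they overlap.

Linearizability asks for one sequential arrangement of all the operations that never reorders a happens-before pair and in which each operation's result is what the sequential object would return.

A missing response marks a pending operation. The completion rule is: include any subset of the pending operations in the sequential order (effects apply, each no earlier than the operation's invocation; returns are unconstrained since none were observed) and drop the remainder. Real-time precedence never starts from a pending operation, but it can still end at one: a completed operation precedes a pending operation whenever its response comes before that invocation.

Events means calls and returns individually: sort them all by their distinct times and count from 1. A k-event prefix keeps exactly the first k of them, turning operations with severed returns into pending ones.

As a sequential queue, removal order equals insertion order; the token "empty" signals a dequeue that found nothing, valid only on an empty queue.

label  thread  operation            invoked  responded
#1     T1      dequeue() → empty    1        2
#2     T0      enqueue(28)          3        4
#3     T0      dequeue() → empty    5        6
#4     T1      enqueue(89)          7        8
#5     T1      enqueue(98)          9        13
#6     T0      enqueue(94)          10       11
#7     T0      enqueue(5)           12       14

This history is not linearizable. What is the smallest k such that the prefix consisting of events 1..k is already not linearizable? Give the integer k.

events 1..5 are still linearizable — one witness is #1, #2:
after step 1 (#1 dequeue() → empty): queue <>
after step 2 (#2 enqueue(28)): queue <28>
at event 6 (#3's time-6 response) nothing linearizes any more
one such order, #1, #2, #3, breaks at step 3 where #3 dequeue() → empty is illegal

6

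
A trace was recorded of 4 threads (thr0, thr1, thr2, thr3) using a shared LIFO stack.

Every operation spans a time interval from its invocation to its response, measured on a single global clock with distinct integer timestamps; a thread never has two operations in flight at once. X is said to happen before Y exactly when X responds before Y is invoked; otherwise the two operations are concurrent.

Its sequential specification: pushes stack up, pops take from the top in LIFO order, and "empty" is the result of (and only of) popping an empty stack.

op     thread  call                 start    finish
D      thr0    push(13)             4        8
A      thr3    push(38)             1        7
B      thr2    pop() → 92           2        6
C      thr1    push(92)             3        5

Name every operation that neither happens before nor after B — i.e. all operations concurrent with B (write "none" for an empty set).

A, C, D

B runs from 2 to 6; window-overlapping ops are concurrent
A [1,7]: concurrent
C [3,5]: concurrent
D [4,8]: concurrent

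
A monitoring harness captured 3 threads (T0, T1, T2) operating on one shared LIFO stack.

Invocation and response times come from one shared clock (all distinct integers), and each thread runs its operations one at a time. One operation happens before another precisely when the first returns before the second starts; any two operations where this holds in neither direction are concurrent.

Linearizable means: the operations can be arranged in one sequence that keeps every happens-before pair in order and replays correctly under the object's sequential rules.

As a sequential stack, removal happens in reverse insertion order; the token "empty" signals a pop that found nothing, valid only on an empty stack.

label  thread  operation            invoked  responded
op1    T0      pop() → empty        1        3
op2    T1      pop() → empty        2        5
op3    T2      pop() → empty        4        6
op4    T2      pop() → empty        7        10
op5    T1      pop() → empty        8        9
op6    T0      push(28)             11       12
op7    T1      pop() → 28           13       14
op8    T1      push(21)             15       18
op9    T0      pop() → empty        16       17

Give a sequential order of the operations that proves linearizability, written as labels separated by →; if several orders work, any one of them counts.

step 1: op1 pop() → empty — stack <>
step 2: op2 pop() → empty — stack <>
step 3: op3 pop() → empty — stack <>
step 4: op4 pop() → empty — stack <>
step 5: op5 pop() → empty — stack <>
step 6: op6 push(28) — stack <28>
step 7: op7 pop() → 28 — stack <>
step 8: op9 pop() → empty — stack <>
step 9: op8 push(21) — stack <21>

op1 → op2 → op3 → op4 → op5 → op6 → op7 → op9 → op8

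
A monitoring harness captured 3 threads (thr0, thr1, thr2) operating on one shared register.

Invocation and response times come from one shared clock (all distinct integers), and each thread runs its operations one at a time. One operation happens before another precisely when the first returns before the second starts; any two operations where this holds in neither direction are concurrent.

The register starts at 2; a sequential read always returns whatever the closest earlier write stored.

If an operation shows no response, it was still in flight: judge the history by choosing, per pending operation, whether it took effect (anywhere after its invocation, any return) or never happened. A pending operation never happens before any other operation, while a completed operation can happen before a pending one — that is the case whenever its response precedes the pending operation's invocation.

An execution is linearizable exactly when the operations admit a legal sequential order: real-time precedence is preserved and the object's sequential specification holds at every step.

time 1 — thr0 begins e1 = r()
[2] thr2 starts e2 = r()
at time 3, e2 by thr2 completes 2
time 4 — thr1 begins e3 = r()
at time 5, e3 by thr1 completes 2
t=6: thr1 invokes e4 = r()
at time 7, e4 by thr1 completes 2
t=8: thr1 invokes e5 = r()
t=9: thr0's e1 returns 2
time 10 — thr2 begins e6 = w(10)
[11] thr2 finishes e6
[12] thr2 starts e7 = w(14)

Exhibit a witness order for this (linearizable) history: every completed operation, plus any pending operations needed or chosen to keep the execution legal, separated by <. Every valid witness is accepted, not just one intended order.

e1 < e2 < e3 < e4 < e5 < e6

after step 1 (e1 r() → 2): value 2
after step 2 (e2 r() → 2): value 2
after step 3 (e3 r() → 2): value 2
after step 4 (e4 r() → 2): value 2
after step 5 (e5 r() (pending, included)): value 2
after step 6 (e6 w(10)): value 10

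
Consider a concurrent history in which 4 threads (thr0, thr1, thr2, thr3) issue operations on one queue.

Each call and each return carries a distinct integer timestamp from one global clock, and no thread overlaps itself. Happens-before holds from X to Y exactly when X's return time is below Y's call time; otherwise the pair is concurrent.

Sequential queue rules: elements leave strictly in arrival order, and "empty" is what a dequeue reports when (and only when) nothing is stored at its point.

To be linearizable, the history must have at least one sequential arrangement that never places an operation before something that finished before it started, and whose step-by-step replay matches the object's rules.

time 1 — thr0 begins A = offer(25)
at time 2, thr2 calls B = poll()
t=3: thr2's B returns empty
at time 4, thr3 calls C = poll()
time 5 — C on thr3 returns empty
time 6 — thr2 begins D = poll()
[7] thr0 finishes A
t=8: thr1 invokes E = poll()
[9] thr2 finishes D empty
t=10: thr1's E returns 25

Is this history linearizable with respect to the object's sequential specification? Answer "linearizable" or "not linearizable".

one valid linearization: B, C, A, E, D
after step 1 (B poll() → empty): queue <>
after step 2 (C poll() → empty): queue <>
after step 3 (A offer(25)): queue <25>
after step 4 (E poll() → 25): queue <>
after step 5 (D poll() → empty): queue <>

linearizable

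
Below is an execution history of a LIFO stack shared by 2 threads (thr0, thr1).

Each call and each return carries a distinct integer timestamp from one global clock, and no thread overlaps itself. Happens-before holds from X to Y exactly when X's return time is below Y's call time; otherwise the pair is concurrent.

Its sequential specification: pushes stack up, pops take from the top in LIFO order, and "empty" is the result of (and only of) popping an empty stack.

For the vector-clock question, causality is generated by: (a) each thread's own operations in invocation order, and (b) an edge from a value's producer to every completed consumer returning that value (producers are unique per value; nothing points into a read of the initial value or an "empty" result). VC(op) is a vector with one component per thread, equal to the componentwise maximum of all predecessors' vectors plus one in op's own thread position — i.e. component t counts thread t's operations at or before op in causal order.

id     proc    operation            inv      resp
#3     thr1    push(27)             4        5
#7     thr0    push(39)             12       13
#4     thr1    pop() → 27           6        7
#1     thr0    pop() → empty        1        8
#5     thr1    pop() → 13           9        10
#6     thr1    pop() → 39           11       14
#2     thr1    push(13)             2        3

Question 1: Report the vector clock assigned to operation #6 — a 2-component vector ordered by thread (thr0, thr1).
Answer: (2, 5)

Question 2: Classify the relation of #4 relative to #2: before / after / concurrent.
Answer: after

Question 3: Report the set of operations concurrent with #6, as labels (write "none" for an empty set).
Answer: #7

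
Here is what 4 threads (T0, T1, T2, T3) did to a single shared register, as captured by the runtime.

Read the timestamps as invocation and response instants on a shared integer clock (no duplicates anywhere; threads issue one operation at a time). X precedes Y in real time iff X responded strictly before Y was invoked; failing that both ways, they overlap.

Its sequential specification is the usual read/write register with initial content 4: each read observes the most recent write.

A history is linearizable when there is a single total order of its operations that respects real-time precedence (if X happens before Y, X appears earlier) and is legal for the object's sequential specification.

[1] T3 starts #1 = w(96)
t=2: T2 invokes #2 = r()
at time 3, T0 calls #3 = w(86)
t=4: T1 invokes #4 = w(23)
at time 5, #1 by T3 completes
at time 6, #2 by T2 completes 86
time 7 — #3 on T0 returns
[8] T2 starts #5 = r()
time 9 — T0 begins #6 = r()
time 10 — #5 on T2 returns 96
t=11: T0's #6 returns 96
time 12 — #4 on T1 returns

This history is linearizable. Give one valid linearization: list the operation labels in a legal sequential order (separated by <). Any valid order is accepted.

1. #3 w(86), leaving value 86
2. #2 r() → 86, leaving value 86
3. #1 w(96), leaving value 96
4. #5 r() → 96, leaving value 96
5. #6 r() → 96, leaving value 96
6. #4 w(23), leaving value 23

#3 < #2 < #1 < #5 < #6 < #4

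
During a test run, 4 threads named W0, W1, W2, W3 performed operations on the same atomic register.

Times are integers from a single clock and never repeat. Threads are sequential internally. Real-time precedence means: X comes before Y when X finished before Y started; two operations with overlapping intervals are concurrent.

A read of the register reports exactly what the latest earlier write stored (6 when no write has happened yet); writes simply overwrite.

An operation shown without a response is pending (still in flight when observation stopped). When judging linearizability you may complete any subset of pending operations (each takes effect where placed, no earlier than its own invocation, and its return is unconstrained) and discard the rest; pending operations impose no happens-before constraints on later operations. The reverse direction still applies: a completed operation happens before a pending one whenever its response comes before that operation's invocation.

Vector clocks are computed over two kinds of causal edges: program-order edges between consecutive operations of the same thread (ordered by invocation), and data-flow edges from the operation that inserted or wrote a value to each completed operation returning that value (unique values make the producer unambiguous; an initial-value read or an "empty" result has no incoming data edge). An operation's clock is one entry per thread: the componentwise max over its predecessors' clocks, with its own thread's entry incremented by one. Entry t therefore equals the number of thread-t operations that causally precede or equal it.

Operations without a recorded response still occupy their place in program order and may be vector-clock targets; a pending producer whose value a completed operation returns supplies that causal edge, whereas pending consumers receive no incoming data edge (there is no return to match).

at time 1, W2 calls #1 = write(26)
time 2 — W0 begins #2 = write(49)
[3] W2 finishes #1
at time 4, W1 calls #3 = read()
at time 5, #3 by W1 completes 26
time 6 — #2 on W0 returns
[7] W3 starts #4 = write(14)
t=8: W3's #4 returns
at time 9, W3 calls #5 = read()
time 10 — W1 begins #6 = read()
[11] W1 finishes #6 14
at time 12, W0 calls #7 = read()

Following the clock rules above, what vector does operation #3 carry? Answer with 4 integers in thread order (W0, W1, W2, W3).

(0, 1, 1, 0)

#4 (invocation 7): nothing precedes it; W3's component alone gives (0, 0, 0, 1)
#1 (invocation 1): nothing precedes it; W2's component alone gives (0, 0, 1, 0)
#2 (invocation 2): nothing precedes it; W0's component alone gives (1, 0, 0, 0)
from VC(#4)=(0, 0, 0, 1), #5 (invoked 9) maxes components and bumps W3 → (0, 0, 0, 2)
from VC(#1)=(0, 0, 1, 0), #3 (invoked 4) maxes components and bumps W1 → (0, 1, 1, 0)
from VC(#2)=(1, 0, 0, 0), #7 (invoked 12) maxes components and bumps W0 → (2, 0, 0, 0)
from VC(#3)=(0, 1, 1, 0), VC(#4)=(0, 0, 0, 1), #6 (invoked 10) maxes components and bumps W1 → (0, 2, 1, 1)
target: VC(#3) = (0, 1, 1, 0)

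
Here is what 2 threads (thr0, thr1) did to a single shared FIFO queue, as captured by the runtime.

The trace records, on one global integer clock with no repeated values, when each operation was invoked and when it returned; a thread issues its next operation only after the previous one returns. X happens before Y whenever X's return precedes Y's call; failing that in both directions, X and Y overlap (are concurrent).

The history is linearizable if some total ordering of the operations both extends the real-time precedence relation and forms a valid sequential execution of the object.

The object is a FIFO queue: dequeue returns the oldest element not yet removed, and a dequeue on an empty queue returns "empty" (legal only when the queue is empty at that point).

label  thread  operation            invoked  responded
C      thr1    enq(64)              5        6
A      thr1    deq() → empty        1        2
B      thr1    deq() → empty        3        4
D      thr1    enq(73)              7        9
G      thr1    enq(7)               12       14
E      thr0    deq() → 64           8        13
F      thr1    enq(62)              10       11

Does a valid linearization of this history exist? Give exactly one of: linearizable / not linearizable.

linearizable

a witness: A, B, C, D, E, F, G
after step 1 (A deq() → empty): queue <>
after step 2 (B deq() → empty): queue <>
after step 3 (C enq(64)): queue <64>
after step 4 (D enq(73)): queue <64,73>
after step 5 (E deq() → 64): queue <73>
after step 6 (F enq(62)): queue <73,62>
after step 7 (G enq(7)): queue <73,62,7>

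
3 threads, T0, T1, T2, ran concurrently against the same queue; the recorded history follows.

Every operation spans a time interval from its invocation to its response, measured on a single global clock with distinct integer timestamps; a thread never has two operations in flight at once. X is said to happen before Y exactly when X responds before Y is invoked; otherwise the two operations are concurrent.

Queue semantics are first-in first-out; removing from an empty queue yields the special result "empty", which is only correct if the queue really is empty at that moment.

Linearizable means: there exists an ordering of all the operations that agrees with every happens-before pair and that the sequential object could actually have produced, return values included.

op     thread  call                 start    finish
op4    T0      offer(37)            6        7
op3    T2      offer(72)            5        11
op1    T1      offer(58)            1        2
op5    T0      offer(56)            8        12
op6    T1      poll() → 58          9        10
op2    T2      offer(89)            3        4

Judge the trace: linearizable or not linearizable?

linearizable

one valid linearization: op1, op2, op3, op4, op5, op6
after step 1 (op1 offer(58)): queue <58>
after step 2 (op2 offer(89)): queue <58,89>
after step 3 (op3 offer(72)): queue <58,89,72>
after step 4 (op4 offer(37)): queue <58,89,72,37>
after step 5 (op5 offer(56)): queue <58,89,72,37,56>
after step 6 (op6 poll() → 58): queue <89,72,37,56>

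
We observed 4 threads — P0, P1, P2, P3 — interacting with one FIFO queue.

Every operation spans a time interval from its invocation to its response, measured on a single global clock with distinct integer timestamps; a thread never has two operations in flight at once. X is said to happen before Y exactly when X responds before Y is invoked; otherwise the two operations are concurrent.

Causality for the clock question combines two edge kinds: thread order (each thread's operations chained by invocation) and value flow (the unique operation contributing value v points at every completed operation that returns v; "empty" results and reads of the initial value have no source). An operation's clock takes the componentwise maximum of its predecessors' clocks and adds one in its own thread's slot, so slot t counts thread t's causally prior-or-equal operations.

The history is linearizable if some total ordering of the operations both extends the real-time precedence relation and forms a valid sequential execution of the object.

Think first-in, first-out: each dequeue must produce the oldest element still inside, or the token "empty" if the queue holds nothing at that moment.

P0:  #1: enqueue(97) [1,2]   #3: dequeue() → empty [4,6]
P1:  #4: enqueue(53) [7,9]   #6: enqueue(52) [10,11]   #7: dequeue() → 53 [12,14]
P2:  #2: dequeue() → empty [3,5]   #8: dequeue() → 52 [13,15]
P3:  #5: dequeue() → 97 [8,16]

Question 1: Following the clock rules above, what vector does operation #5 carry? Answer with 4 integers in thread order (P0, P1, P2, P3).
invoked at 3, #2 has no predecessors; its own P2 bump gives (0, 0, 1, 0)
invoked at 7, #4 has no predecessors; its own P1 bump gives (0, 1, 0, 0)
invoked at 1, #1 has no predecessors; its own P0 bump gives (1, 0, 0, 0)
#6 (invocation 10): componentwise max over VC(#4)=(0, 1, 0, 0), +1 at P1, giving (0, 2, 0, 0)
#5 (invocation 8): componentwise max over VC(#1)=(1, 0, 0, 0), +1 at P3, giving (1, 0, 0, 1)
#3 (invocation 4): componentwise max over VC(#1)=(1, 0, 0, 0), +1 at P0, giving (2, 0, 0, 0)
#7 (invocation 12): componentwise max over VC(#4)=(0, 1, 0, 0), VC(#6)=(0, 2, 0, 0), +1 at P1, giving (0, 3, 0, 0)
#8 (invocation 13): componentwise max over VC(#2)=(0, 0, 1, 0), VC(#6)=(0, 2, 0, 0), +1 at P2, giving (0, 2, 2, 0)
target: VC(#5) = (1, 0, 0, 1)

(1, 0, 0, 1)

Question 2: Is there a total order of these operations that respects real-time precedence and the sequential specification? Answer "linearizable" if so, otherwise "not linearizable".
already the first 6 events (up to #3's response at time 6) admit no linearization; the first 5 still do
the 3 completed operations admit 2 real-time orders; each fails the FIFO queue replay
one such order, #1, #2, #3, breaks at step 2 where #2 dequeue() → empty is illegal
one such order, #1, #3, #2, breaks at step 2 where #3 dequeue() → empty is illegal

not linearizable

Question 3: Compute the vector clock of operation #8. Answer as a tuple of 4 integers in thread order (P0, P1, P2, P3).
no predecessors for #2 (invoked 3): P2 increments from zero → (0, 0, 1, 0)
no predecessors for #4 (invoked 7): P1 increments from zero → (0, 1, 0, 0)
no predecessors for #1 (invoked 1): P0 increments from zero → (1, 0, 0, 0)
VC(#6, invoked at 10): max of VC(#4)=(0, 1, 0, 0), then +1 on thread P1 → (0, 2, 0, 0)
VC(#5, invoked at 8): max of VC(#1)=(1, 0, 0, 0), then +1 on thread P3 → (1, 0, 0, 1)
VC(#3, invoked at 4): max of VC(#1)=(1, 0, 0, 0), then +1 on thread P0 → (2, 0, 0, 0)
VC(#7, invoked at 12): max of VC(#4)=(0, 1, 0, 0), VC(#6)=(0, 2, 0, 0), then +1 on thread P1 → (0, 3, 0, 0)
VC(#8, invoked at 13): max of VC(#2)=(0, 0, 1, 0), VC(#6)=(0, 2, 0, 0), then +1 on thread P2 → (0, 2, 2, 0)
target: VC(#8) = (0, 2, 2, 0)

(0, 2, 2, 0)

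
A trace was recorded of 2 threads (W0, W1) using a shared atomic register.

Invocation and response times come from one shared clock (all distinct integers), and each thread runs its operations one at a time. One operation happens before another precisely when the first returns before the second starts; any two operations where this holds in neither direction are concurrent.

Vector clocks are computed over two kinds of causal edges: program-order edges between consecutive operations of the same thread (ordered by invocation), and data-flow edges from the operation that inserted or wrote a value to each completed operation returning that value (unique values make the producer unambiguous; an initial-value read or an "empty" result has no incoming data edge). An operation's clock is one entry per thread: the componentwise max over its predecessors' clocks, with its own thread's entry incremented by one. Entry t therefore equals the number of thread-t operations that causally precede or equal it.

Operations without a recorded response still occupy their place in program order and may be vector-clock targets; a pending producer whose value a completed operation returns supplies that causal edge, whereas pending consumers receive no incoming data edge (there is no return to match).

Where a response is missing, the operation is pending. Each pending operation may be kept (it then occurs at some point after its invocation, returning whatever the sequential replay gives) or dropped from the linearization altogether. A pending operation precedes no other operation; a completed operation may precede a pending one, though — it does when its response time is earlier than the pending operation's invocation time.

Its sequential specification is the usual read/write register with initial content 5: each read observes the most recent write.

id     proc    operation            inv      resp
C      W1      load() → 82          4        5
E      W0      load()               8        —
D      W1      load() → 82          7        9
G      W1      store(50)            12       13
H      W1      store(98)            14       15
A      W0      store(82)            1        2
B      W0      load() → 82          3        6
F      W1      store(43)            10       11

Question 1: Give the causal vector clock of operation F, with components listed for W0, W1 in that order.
(1, 3)

A, invoked 1, has no incoming edges; only W0's bump applies → (1, 0)
from VC(A)=(1, 0), C (invoked 4) maxes components and bumps W1 → (1, 1)
from VC(A)=(1, 0), B (invoked 3) maxes components and bumps W0 → (2, 0)
from VC(A)=(1, 0), VC(C)=(1, 1), D (invoked 7) maxes components and bumps W1 → (1, 2)
from VC(B)=(2, 0), E (invoked 8) maxes components and bumps W0 → (3, 0)
from VC(D)=(1, 2), F (invoked 10) maxes components and bumps W1 → (1, 3)
from VC(F)=(1, 3), G (invoked 12) maxes components and bumps W1 → (1, 4)
from VC(G)=(1, 4), H (invoked 14) maxes components and bumps W1 → (1, 5)
target: VC(F) = (1, 3)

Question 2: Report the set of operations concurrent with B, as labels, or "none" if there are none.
C

overlap test against B [3,6]: concurrent iff the interval meets 3..6
A [1,2]: before
C [4,5]: concurrent
D [7,9]: after
E [8,…): after
F [10,11]: after
G [12,13]: after
H [14,15]: after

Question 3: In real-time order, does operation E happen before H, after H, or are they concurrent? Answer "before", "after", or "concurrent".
concurrent

E spans [8,…), H spans [14,15]
the intervals overlap in both directions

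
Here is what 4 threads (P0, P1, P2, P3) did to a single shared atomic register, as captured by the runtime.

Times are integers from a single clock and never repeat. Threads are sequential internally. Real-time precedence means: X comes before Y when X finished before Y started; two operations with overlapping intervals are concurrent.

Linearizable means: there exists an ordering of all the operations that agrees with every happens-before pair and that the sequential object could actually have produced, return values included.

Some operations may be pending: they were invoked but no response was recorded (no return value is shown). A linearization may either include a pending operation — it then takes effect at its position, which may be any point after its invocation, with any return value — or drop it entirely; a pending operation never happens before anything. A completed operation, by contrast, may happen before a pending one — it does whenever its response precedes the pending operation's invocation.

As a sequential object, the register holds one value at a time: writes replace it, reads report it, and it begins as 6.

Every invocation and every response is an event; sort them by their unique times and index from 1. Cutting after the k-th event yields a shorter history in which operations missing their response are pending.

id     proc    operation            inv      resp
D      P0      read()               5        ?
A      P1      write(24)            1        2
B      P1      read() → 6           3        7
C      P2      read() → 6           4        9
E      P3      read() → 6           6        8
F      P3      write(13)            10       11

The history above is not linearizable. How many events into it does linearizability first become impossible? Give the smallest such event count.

7

a valid linearization of events 1..6 exists, for instance A:
step 1: A write(24) — value 24
adding event 7 (B responds at 7) leaves no legal real-time order
completion choices over the 3 pending operations (C, D, E) were checked; none helps
one such order, A, B (pending dropped), breaks at step 2 where B read() → 6 is illegal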